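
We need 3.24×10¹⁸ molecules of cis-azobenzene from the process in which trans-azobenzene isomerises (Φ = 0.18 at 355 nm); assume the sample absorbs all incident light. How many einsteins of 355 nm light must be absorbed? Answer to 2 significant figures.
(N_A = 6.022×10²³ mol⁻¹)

Product: 3.24×10¹⁸ / 6.022×10²³ = 5.380×10⁻⁶ mol.
Photons that must be absorbed: 5.380×10⁻⁶ / 0.18 = 2.989×10⁻⁵ mol.

3.0×10⁻⁵ einstein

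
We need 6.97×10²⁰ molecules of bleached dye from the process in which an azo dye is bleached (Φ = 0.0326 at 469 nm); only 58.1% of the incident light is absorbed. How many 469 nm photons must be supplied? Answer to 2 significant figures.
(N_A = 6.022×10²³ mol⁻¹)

Product: 6.97×10²⁰ / 6.022×10²³ = 0.001157 mol.
Photons that must be absorbed: 0.001157 / 0.0326 = 0.03549 mol.
Incident photons needed: 0.03549 / 0.581 = 0.06108 mol.
Photon count: 0.06108 × 6.022×10²³ = 3.7×10²².

3.7×10²² photons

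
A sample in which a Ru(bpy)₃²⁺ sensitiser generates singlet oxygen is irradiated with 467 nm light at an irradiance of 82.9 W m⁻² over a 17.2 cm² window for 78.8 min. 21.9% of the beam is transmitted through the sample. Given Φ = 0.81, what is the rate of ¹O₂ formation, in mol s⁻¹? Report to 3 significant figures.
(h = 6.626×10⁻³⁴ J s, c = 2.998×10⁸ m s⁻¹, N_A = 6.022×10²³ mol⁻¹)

Photon energy at 467 nm: hc/λ = (6.626×10⁻³⁴)(2.998×10⁸)/(467×10⁻⁹) = 4.254×10⁻¹⁹ J.
Energy delivered: (82.9 W m⁻²)(17.2×10⁻⁴ m²)(4728 s) = 674.2 J.
Photons incident: 674.2 / 4.254×10⁻¹⁹ = 1.585×10²¹, i.e. 1.585×10²¹/6.022×10²³ = 0.002632 mol.
Fraction absorbed: 1 − 21.9/100 = 0.7810.
Photons absorbed: 0.7810 × 0.002632 = 0.002056 mol.
Product formed: 0.81 × 0.002056 = 0.001665 mol.
Rate: 0.001665 / 4728 s = 3.52×10⁻⁷ mol s⁻¹.

3.52×10⁻⁷ mol s⁻¹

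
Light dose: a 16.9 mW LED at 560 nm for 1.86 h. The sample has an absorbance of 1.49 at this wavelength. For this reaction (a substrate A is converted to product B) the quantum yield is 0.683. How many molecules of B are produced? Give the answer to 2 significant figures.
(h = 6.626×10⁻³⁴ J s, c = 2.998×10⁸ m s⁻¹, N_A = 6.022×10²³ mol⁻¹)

Photon energy at 560 nm: hc/λ = (6.626×10⁻³⁴)(2.998×10⁸)/(560×10⁻⁹) = 3.547×10⁻¹⁹ J.
Energy delivered: (16.9 mW)(6696 s) = 113.2 J.
Photons incident: 113.2 / 3.547×10⁻¹⁹ = 3.191×10²⁰, i.e. 3.191×10²⁰/6.022×10²³ = 5.299×10⁻⁴ mol.
Fraction absorbed: 1 − 10^(−1.49) = 0.9676.
Photons absorbed: 0.9676 × 5.299×10⁻⁴ = 5.127×10⁻⁴ mol.
Product: Φ × n_abs = 0.683 × 5.127×10⁻⁴ = 3.502×10⁻⁴ mol.
As a count: 3.502×10⁻⁴ × 6.022×10²³ = 2.1×10²⁰.

2.1×10²⁰ molecules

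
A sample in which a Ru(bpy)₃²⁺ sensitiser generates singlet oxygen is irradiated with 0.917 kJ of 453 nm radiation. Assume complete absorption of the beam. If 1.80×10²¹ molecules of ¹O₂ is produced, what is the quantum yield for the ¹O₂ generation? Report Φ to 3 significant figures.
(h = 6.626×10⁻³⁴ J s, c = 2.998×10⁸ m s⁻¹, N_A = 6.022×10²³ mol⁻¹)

Φ = 0.861

Product: 1.80×10²¹ / 6.022×10²³ = 0.002989 mol.
Photon energy at 453 nm: hc/λ = (6.626×10⁻³⁴)(2.998×10⁸)/(453×10⁻⁹) = 4.385×10⁻¹⁹ J.
Incident energy: 0.917 kJ = 917 J.
Photons incident: 917 / 4.385×10⁻¹⁹ = 2.091×10²¹, i.e. 2.091×10²¹/6.022×10²³ = 0.003472 mol.
Φ = 0.002989 mol / 0.003472 mol photons = 0.861.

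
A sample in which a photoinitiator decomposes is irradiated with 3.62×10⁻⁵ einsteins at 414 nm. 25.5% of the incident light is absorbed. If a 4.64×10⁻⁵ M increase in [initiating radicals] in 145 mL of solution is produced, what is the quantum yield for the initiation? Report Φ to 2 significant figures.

Φ = 0.73

Product: (4.64×10⁻⁵ M)(0.145 L) = 6.728×10⁻⁶ mol.
Photons absorbed: 0.255 × 3.62×10⁻⁵ = 9.231×10⁻⁶ mol.
Φ = 6.728×10⁻⁶ mol / 9.231×10⁻⁶ mol photons = 0.73.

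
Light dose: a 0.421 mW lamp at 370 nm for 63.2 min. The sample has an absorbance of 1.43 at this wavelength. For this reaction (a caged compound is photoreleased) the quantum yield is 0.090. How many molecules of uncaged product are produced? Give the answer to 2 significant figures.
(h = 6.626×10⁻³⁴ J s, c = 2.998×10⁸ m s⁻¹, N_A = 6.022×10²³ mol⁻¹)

2.6×10¹⁷ molecules

Photon energy at 370 nm: hc/λ = (6.626×10⁻³⁴)(2.998×10⁸)/(370×10⁻⁹) = 5.369×10⁻¹⁹ J.
Energy delivered: (0.421 mW)(3792 s) = 1.596 J.
Photons incident: 1.596 / 5.369×10⁻¹⁹ = 2.973×10¹⁸, i.e. 2.973×10¹⁸/6.022×10²³ = 4.937×10⁻⁶ mol.
Fraction absorbed: 1 − 10^(−1.43) = 0.9628.
Photons absorbed: 0.9628 × 4.937×10⁻⁶ = 4.753×10⁻⁶ mol.
Product: Φ × n_abs = 0.090 × 4.753×10⁻⁶ = 4.278×10⁻⁷ mol.
As a count: 4.278×10⁻⁷ × 6.022×10²³ = 2.6×10¹⁷.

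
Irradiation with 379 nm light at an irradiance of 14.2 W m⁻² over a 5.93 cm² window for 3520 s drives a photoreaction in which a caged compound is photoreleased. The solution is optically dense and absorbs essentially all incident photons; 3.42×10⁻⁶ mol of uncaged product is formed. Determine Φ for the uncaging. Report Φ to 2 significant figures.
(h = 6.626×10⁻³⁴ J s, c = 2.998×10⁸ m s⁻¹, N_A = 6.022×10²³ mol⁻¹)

Φ = 0.036

Photon energy at 379 nm: hc/λ = (6.626×10⁻³⁴)(2.998×10⁸)/(379×10⁻⁹) = 5.241×10⁻¹⁹ J.
Energy delivered: (14.2 W m⁻²)(5.93×10⁻⁴ m²)(3520 s) = 29.64 J.
Photons incident: 29.64 / 5.241×10⁻¹⁹ = 5.655×10¹⁹, i.e. 5.655×10¹⁹/6.022×10²³ = 9.391×10⁻⁵ mol.
Φ = 3.42×10⁻⁶ mol / 9.391×10⁻⁵ mol photons = 0.036.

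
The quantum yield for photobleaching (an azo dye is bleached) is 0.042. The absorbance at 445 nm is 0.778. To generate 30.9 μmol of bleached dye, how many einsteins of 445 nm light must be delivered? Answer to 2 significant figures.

Product: 30.9 μmol = 3.09×10⁻⁵ mol.
Photons that must be absorbed: 3.09×10⁻⁵ / 0.042 = 7.357×10⁻⁴ mol.
Fraction absorbed: 1 − 10^(−0.778) = 0.8333.
Incident photons needed: 7.357×10⁻⁴ / 0.8333 = 8.829×10⁻⁴ mol.

8.8×10⁻⁴ einstein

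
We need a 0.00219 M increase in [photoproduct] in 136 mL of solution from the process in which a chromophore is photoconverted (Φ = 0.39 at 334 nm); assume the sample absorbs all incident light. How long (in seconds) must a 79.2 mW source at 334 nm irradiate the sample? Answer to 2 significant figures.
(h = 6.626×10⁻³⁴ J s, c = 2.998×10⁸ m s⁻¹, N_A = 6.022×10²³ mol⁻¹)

Product: (0.00219 M)(0.136 L) = 2.978×10⁻⁴ mol.
Photons that must be absorbed: 2.978×10⁻⁴ / 0.39 = 7.636×10⁻⁴ mol.
Photon energy: hc/λ = 5.948×10⁻¹⁹ J; per mole, 3.582×10⁵ J mol⁻¹.
Energy required: 7.636×10⁻⁴ × 3.582×10⁵ = 273.5 J.
Time: 273.5 J / 0.0792 W = 3500 s.

t ≈ 3500 s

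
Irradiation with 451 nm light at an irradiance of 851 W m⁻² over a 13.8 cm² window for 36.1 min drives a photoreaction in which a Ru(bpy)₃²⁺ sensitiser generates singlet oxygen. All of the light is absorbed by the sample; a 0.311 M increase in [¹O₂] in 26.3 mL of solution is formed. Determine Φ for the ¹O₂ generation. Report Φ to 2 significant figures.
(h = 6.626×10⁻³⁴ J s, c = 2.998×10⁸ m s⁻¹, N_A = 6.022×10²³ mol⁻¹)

Product: (0.311 M)(0.0263 L) = 0.008179 mol.
Photon energy at 451 nm: hc/λ = (6.626×10⁻³⁴)(2.998×10⁸)/(451×10⁻⁹) = 4.405×10⁻¹⁹ J.
Energy delivered: (851 W m⁻²)(13.8×10⁻⁴ m²)(2166 s) = 2544 J.
Photons incident: 2544 / 4.405×10⁻¹⁹ = 5.775×10²¹, i.e. 5.775×10²¹/6.022×10²³ = 0.009590 mol.
Φ = 0.008179 mol / 0.009590 mol photons = 0.85.

Φ = 0.85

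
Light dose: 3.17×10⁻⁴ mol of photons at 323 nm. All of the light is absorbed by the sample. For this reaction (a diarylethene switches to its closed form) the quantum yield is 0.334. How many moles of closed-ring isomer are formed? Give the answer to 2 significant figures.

1.1×10⁻⁴ mol

Product: Φ × n_abs = 0.334 × 3.17×10⁻⁴ = 1.059×10⁻⁴ mol.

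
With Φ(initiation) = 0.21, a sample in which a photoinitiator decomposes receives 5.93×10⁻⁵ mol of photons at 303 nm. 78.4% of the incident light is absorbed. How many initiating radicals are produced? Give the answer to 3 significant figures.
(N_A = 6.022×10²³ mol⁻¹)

5.88×10¹⁸ initiating radicals

Photons absorbed: 0.784 × 5.93×10⁻⁵ = 4.649×10⁻⁵ mol.
Product: Φ × n_abs = 0.21 × 4.649×10⁻⁵ = 9.763×10⁻⁶ mol.
As a count: 9.763×10⁻⁶ × 6.022×10²³ = 5.88×10¹⁸.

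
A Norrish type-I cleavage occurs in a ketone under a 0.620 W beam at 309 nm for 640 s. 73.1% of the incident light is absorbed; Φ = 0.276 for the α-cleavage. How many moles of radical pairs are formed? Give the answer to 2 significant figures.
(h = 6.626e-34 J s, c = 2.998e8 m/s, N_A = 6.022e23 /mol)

2.1e-4 mol

Photon energy at 309 nm: hc/λ = (6.626e-34)(2.998e8)/(309e-9) = 6.429e-19 J.
Energy delivered: (0.620 W)(640 s) = 396.8 J.
Photons incident: 396.8 / 6.429e-19 = 6.172e20, i.e. 6.172e20/6.022e23 = 0.001025 mol.
Photons absorbed: 0.731 × 0.001025 = 7.493e-4 mol.
Product: Φ × n_abs = 0.276 × 7.493e-4 = 2.068e-4 mol.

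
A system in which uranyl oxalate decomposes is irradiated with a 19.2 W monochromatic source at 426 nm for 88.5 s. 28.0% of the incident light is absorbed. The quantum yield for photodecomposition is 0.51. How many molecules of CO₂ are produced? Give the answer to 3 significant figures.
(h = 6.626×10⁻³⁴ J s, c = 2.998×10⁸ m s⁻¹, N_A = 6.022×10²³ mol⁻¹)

Photon energy at 426 nm: hc/λ = (6.626×10⁻³⁴)(2.998×10⁸)/(426×10⁻⁹) = 4.663×10⁻¹⁹ J.
Energy delivered: (19.2 W)(88.5 s) = 1699 J.
Photons incident: 1699 / 4.663×10⁻¹⁹ = 3.644×10²¹, i.e. 3.644×10²¹/6.022×10²³ = 0.006051 mol.
Photons absorbed: 0.280 × 0.006051 = 0.001694 mol.
Product: Φ × n_abs = 0.51 × 0.001694 = 8.639×10⁻⁴ mol.
As a count: 8.639×10⁻⁴ × 6.022×10²³ = 5.20×10²⁰.

5.20×10²⁰ molecules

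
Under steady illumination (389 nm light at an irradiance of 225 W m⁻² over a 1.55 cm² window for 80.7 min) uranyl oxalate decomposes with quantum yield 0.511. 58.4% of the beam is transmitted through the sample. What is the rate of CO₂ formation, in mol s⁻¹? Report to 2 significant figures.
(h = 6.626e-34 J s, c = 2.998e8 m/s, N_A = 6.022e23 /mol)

Photon energy at 389 nm: hc/λ = (6.626e-34)(2.998e8)/(389e-9) = 5.107e-19 J.
Energy delivered: (225 W m⁻²)(1.55e-4 m²)(4842 s) = 168.9 J.
Photons incident: 168.9 / 5.107e-19 = 3.307e20, i.e. 3.307e20/6.022e23 = 5.492e-4 mol.
Fraction absorbed: 1 − 58.4/100 = 0.4160.
Photons absorbed: 0.4160 × 5.492e-4 = 2.285e-4 mol.
Product formed: 0.511 × 2.285e-4 = 1.168e-4 mol.
Rate: 1.168e-4 / 4842 s = 2.4e-8 mol s⁻¹.

2.4e-8 mol s⁻¹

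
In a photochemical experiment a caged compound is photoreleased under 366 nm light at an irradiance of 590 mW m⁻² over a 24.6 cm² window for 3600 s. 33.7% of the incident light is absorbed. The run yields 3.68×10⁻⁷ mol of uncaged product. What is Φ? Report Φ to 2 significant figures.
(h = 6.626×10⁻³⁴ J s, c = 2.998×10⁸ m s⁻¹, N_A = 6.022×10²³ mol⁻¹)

Φ = 0.068

Photon energy at 366 nm: hc/λ = (6.626×10⁻³⁴)(2.998×10⁸)/(366×10⁻⁹) = 5.428×10⁻¹⁹ J.
Energy delivered: (590 mW m⁻²)(24.6×10⁻⁴ m²)(3600 s) = 5.225 J.
Photons incident: 5.225 / 5.428×10⁻¹⁹ = 9.626×10¹⁸, i.e. 9.626×10¹⁸/6.022×10²³ = 1.598×10⁻⁵ mol.
Photons absorbed: 0.337 × 1.598×10⁻⁵ = 5.385×10⁻⁶ mol.
Φ = 3.68×10⁻⁷ mol / 5.385×10⁻⁶ mol photons = 0.068.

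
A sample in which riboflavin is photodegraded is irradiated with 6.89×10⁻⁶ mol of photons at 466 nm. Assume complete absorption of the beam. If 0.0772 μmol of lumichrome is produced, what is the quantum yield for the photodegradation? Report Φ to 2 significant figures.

Φ = 0.011

Product: 0.0772 μmol = 7.72×10⁻⁸ mol.
Φ = 7.72×10⁻⁸ mol / 6.89×10⁻⁶ mol photons = 0.011.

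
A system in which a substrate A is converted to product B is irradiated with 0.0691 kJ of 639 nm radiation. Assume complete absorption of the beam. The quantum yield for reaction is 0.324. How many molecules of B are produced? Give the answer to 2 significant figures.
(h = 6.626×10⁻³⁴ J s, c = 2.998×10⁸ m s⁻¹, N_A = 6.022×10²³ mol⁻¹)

Photon energy at 639 nm: hc/λ = (6.626×10⁻³⁴)(2.998×10⁸)/(639×10⁻⁹) = 3.109×10⁻¹⁹ J.
Incident energy: 0.0691 kJ = 69.1 J.
Photons incident: 69.1 / 3.109×10⁻¹⁹ = 2.223×10²⁰, i.e. 2.223×10²⁰/6.022×10²³ = 3.691×10⁻⁴ mol.
Product: Φ × n_abs = 0.324 × 3.691×10⁻⁴ = 1.196×10⁻⁴ mol.
As a count: 1.196×10⁻⁴ × 6.022×10²³ = 7.2×10¹⁹.

7.2×10¹⁹ molecules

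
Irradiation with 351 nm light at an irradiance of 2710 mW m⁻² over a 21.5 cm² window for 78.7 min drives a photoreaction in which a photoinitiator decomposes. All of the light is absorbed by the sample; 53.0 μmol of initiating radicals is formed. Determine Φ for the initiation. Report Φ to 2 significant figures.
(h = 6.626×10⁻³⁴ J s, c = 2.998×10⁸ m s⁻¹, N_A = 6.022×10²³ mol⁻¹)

Φ = 0.66

Product: 53.0 μmol = 5.30×10⁻⁵ mol.
Photon energy at 351 nm: hc/λ = (6.626×10⁻³⁴)(2.998×10⁸)/(351×10⁻⁹) = 5.659×10⁻¹⁹ J.
Energy delivered: (2710 mW m⁻²)(21.5×10⁻⁴ m²)(4722 s) = 27.51 J.
Photons incident: 27.51 / 5.659×10⁻¹⁹ = 4.861×10¹⁹, i.e. 4.861×10¹⁹/6.022×10²³ = 8.072×10⁻⁵ mol.
Φ = 5.30×10⁻⁵ mol / 8.072×10⁻⁵ mol photons = 0.66.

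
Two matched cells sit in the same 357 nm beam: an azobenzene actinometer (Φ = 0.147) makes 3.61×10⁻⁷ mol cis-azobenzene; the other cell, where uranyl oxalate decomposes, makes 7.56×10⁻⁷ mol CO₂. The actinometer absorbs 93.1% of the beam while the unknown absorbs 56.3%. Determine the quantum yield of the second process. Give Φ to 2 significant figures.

Φ = 0.51

Photons absorbed by the actinometer: 3.61×10⁻⁷ / 0.147 = 2.456×10⁻⁶ mol.
Incident flux: 2.456×10⁻⁶ / 0.931 = 2.638×10⁻⁶ einstein.
Absorbed by unknown: 0.563 × 2.638×10⁻⁶ = 1.485×10⁻⁶ mol.
Φ(unknown) = 7.56×10⁻⁷ / 1.485×10⁻⁶ = 0.51.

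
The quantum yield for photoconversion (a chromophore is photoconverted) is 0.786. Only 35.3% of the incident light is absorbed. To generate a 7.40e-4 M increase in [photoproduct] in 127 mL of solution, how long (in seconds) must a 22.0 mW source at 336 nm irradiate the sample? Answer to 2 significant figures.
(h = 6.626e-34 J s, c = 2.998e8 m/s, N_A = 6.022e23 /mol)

Product: (7.40e-4 M)(0.127 L) = 9.398e-5 mol.
Photons that must be absorbed: 9.398e-5 / 0.786 = 1.196e-4 mol.
Incident photons needed: 1.196e-4 / 0.353 = 3.388e-4 mol.
Photon energy: hc/λ = 5.912e-19 J; per mole, 3.560e5 J mol⁻¹.
Energy required: 3.388e-4 × 3.560e5 = 120.6 J.
Time: 120.6 J / 0.022 W = 5500 s.

t ≈ 5500 s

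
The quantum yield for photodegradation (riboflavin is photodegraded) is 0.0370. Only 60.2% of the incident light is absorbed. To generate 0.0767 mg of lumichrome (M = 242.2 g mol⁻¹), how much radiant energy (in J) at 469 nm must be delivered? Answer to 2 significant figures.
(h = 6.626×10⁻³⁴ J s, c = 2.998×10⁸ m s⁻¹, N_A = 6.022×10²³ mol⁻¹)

3.6 J

Product: 0.0767 mg / 242.2 g mol⁻¹ = 3.167×10⁻⁷ mol.
Photons that must be absorbed: 3.167×10⁻⁷ / 0.0370 = 8.559×10⁻⁶ mol.
Incident photons needed: 8.559×10⁻⁶ / 0.602 = 1.422×10⁻⁵ mol.
Photon energy: hc/λ = 4.236×10⁻¹⁹ J; per mole, 2.551×10⁵ J mol⁻¹.
Energy required: 1.422×10⁻⁵ × 2.551×10⁵ = 3.6 J.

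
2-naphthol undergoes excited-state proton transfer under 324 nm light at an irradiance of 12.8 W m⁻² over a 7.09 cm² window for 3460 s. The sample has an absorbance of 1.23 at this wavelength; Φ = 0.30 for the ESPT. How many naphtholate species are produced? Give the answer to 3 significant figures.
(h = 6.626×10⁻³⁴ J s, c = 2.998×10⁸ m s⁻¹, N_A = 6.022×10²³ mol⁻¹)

1.45×10¹⁹ species

Photon energy at 324 nm: hc/λ = (6.626×10⁻³⁴)(2.998×10⁸)/(324×10⁻⁹) = 6.131×10⁻¹⁹ J.
Energy delivered: (12.8 W m⁻²)(7.09×10⁻⁴ m²)(3460 s) = 31.40 J.
Photons incident: 31.40 / 6.131×10⁻¹⁹ = 5.122×10¹⁹, i.e. 5.122×10¹⁹/6.022×10²³ = 8.505×10⁻⁵ mol.
Fraction absorbed: 1 − 10^(−1.23) = 0.9411.
Photons absorbed: 0.9411 × 8.505×10⁻⁵ = 8.004×10⁻⁵ mol.
Product: Φ × n_abs = 0.30 × 8.004×10⁻⁵ = 2.401×10⁻⁵ mol.
As a count: 2.401×10⁻⁵ × 6.022×10²³ = 1.45×10¹⁹.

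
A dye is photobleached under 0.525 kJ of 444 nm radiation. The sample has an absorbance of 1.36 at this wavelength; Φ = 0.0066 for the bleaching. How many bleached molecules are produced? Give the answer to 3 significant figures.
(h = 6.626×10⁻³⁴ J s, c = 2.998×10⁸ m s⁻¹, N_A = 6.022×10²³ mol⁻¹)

7.41×10¹⁸ bleached molecules

Photon energy at 444 nm: hc/λ = (6.626×10⁻³⁴)(2.998×10⁸)/(444×10⁻⁹) = 4.474×10⁻¹⁹ J.
Incident energy: 0.525 kJ = 525 J.
Photons incident: 525 / 4.474×10⁻¹⁹ = 1.173×10²¹, i.e. 1.173×10²¹/6.022×10²³ = 0.001948 mol.
Fraction absorbed: 1 − 10^(−1.36) = 0.9563.
Photons absorbed: 0.9563 × 0.001948 = 0.001863 mol.
Product: Φ × n_abs = 0.0066 × 0.001863 = 1.230×10⁻⁵ mol.
As a count: 1.230×10⁻⁵ × 6.022×10²³ = 7.41×10¹⁸.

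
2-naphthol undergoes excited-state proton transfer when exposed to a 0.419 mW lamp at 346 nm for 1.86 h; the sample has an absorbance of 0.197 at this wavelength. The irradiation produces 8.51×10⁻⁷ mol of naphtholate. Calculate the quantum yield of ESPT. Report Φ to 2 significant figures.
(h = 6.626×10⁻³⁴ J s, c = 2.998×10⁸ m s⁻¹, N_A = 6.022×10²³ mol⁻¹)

Φ = 0.29

Photon energy at 346 nm: hc/λ = (6.626×10⁻³⁴)(2.998×10⁸)/(346×10⁻⁹) = 5.741×10⁻¹⁹ J.
Energy delivered: (0.419 mW)(6696 s) = 2.806 J.
Photons incident: 2.806 / 5.741×10⁻¹⁹ = 4.888×10¹⁸, i.e. 4.888×10¹⁸/6.022×10²³ = 8.117×10⁻⁶ mol.
Fraction absorbed: 1 − 10^(−0.197) = 0.3647.
Photons absorbed: 0.3647 × 8.117×10⁻⁶ = 2.960×10⁻⁶ mol.
Φ = 8.51×10⁻⁷ mol / 2.960×10⁻⁶ mol photons = 0.29.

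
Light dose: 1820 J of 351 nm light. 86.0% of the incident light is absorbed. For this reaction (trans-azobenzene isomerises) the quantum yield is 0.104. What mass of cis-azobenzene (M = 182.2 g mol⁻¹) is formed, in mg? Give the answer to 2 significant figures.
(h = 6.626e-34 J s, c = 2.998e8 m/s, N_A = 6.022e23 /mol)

87 mg

Photon energy at 351 nm: hc/λ = (6.626e-34)(2.998e8)/(351e-9) = 5.659e-19 J.
Photons incident: 1820 / 5.659e-19 = 3.216e21, i.e. 3.216e21/6.022e23 = 0.005340 mol.
Photons absorbed: 0.860 × 0.005340 = 0.004592 mol.
Product: Φ × n_abs = 0.104 × 0.004592 = 4.776e-4 mol.
Mass: 4.776e-4 × 182.2 = 0.08702 g = 87 mg.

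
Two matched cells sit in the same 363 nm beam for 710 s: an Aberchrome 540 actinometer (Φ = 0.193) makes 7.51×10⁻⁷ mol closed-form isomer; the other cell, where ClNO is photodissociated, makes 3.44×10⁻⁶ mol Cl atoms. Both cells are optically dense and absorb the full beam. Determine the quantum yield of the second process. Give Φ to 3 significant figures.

Φ = 0.884

Photons absorbed by the actinometer: 7.51×10⁻⁷ / 0.193 = 3.891×10⁻⁶ mol.
Φ(unknown) = 3.44×10⁻⁶ / 3.891×10⁻⁶ = 0.884.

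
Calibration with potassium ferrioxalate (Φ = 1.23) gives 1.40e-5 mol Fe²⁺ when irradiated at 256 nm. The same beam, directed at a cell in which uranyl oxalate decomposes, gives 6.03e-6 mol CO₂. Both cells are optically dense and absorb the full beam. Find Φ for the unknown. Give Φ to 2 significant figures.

Φ = 0.53

Photons absorbed by the actinometer: 1.40e-5 / 1.23 = 1.138e-5 mol.
Φ(unknown) = 6.03e-6 / 1.138e-5 = 0.53.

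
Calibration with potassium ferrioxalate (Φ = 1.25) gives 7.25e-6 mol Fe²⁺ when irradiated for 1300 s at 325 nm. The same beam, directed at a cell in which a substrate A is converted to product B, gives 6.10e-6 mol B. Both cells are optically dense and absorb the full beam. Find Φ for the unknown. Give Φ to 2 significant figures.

Photons absorbed by the actinometer: 7.25e-6 / 1.25 = 5.800e-6 mol.
Φ(unknown) = 6.10e-6 / 5.800e-6 = 1.1.

Φ = 1.1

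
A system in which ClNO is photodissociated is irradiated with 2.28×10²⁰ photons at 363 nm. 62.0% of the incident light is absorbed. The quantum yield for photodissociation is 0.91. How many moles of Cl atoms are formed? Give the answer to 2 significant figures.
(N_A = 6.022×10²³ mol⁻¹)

Moles of photons: 2.28×10²⁰ / 6.022×10²³ = 3.786×10⁻⁴ mol.
Photons absorbed: 0.620 × 3.786×10⁻⁴ = 2.347×10⁻⁴ mol.
Product: Φ × n_abs = 0.91 × 2.347×10⁻⁴ = 2.136×10⁻⁴ mol.

2.1×10⁻⁴ mol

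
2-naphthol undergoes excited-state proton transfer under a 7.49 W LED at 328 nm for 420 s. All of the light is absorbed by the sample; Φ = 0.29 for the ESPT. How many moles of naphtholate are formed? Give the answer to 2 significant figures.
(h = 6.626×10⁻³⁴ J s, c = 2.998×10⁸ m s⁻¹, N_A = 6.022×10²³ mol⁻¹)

0.0025 mol

Photon energy at 328 nm: hc/λ = (6.626×10⁻³⁴)(2.998×10⁸)/(328×10⁻⁹) = 6.056×10⁻¹⁹ J.
Energy delivered: (7.49 W)(420 s) = 3146 J.
Photons incident: 3146 / 6.056×10⁻¹⁹ = 5.195×10²¹, i.e. 5.195×10²¹/6.022×10²³ = 0.008627 mol.
Product: Φ × n_abs = 0.29 × 0.008627 = 0.002502 mol.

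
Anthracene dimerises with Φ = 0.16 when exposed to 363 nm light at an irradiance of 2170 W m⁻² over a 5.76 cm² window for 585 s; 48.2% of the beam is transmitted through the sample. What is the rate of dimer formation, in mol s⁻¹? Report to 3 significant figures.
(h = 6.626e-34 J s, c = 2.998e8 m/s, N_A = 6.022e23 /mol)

Photon energy at 363 nm: hc/λ = (6.626e-34)(2.998e8)/(363e-9) = 5.472e-19 J.
Energy delivered: (2170 W m⁻²)(5.76e-4 m²)(585 s) = 731.2 J.
Photons incident: 731.2 / 5.472e-19 = 1.336e21, i.e. 1.336e21/6.022e23 = 0.002219 mol.
Fraction absorbed: 1 − 48.2/100 = 0.5180.
Photons absorbed: 0.5180 × 0.002219 = 0.001149 mol.
Product formed: 0.16 × 0.001149 = 1.838e-4 mol.
Rate: 1.838e-4 / 585 s = 3.14e-7 mol s⁻¹.

3.14e-7 mol s⁻¹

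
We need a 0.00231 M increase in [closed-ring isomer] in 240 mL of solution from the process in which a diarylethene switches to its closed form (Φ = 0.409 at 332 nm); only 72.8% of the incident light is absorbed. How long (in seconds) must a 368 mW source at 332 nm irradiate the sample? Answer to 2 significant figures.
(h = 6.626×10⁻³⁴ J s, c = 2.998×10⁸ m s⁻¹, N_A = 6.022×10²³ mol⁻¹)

t ≈ 1800 s

Product: (0.00231 M)(0.24 L) = 5.544×10⁻⁴ mol.
Photons that must be absorbed: 5.544×10⁻⁴ / 0.409 = 0.001356 mol.
Incident photons needed: 0.001356 / 0.728 = 0.001863 mol.
Photon energy: hc/λ = 5.983×10⁻¹⁹ J; per mole, 3.603×10⁵ J mol⁻¹.
Energy required: 0.001863 × 3.603×10⁵ = 671.2 J.
Time: 671.2 J / 0.368 W = 1800 s.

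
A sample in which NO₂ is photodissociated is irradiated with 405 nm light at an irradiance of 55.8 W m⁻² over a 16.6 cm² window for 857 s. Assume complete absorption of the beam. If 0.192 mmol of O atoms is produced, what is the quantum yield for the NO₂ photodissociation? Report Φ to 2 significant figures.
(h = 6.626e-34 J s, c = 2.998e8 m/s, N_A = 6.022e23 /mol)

Product: 0.192 mmol = 1.92e-4 mol.
Photon energy at 405 nm: hc/λ = (6.626e-34)(2.998e8)/(405e-9) = 4.905e-19 J.
Energy delivered: (55.8 W m⁻²)(16.6e-4 m²)(857 s) = 79.38 J.
Photons incident: 79.38 / 4.905e-19 = 1.618e20, i.e. 1.618e20/6.022e23 = 2.687e-4 mol.
Φ = 1.92e-4 mol / 2.687e-4 mol photons = 0.71.

Φ = 0.71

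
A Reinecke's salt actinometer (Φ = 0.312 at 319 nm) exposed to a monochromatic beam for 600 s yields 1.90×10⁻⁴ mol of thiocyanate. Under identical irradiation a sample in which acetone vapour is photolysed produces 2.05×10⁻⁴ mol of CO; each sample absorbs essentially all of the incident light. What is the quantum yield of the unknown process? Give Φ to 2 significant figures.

Photons absorbed by the actinometer: 1.90×10⁻⁴ / 0.312 = 6.090×10⁻⁴ mol.
Φ(unknown) = 2.05×10⁻⁴ / 6.090×10⁻⁴ = 0.34.

Φ = 0.34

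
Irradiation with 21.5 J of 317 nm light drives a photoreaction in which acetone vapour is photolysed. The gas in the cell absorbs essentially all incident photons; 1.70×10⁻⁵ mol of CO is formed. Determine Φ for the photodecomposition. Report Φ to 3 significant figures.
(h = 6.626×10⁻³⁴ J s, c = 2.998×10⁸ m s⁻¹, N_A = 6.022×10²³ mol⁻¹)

Photon energy at 317 nm: hc/λ = (6.626×10⁻³⁴)(2.998×10⁸)/(317×10⁻⁹) = 6.266×10⁻¹⁹ J.
Photons incident: 21.5 / 6.266×10⁻¹⁹ = 3.431×10¹⁹, i.e. 3.431×10¹⁹/6.022×10²³ = 5.697×10⁻⁵ mol.
Φ = 1.70×10⁻⁵ mol / 5.697×10⁻⁵ mol photons = 0.298.

Φ = 0.298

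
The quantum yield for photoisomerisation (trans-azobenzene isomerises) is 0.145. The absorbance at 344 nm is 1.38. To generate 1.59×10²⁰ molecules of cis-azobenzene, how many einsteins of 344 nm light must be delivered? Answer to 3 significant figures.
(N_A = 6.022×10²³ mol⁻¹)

0.00190 einstein

Product: 1.59×10²⁰ / 6.022×10²³ = 2.640×10⁻⁴ mol.
Photons that must be absorbed: 2.640×10⁻⁴ / 0.145 = 0.001821 mol.
Fraction absorbed: 1 − 10^(−1.38) = 0.9583.
Incident photons needed: 0.001821 / 0.9583 = 0.001900 mol.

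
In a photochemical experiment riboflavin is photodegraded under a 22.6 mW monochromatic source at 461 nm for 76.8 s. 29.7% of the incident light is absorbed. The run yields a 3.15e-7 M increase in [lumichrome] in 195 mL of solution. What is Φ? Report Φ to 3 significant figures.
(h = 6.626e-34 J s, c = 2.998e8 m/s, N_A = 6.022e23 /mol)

Product: (3.15e-7 M)(0.195 L) = 6.143e-8 mol.
Photon energy at 461 nm: hc/λ = (6.626e-34)(2.998e8)/(461e-9) = 4.309e-19 J.
Energy delivered: (22.6 mW)(76.8 s) = 1.736 J.
Photons incident: 1.736 / 4.309e-19 = 4.029e18, i.e. 4.029e18/6.022e23 = 6.690e-6 mol.
Photons absorbed: 0.297 × 6.690e-6 = 1.987e-6 mol.
Φ = 6.143e-8 mol / 1.987e-6 mol photons = 0.0309.

Φ = 0.0309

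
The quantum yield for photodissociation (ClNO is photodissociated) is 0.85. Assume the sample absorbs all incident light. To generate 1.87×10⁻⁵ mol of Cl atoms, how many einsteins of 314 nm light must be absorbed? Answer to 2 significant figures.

Photons that must be absorbed: 1.87×10⁻⁵ / 0.85 = 2.200×10⁻⁵ mol.

2.2×10⁻⁵ einstein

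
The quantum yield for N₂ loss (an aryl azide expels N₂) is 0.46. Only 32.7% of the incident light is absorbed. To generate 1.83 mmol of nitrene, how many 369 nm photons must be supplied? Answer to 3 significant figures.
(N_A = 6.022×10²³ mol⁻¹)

7.33×10²¹ photons

Product: 1.83 mmol = 0.00183 mol.
Photons that must be absorbed: 0.00183 / 0.46 = 0.003978 mol.
Incident photons needed: 0.003978 / 0.327 = 0.01217 mol.
Photon count: 0.01217 × 6.022×10²³ = 7.33×10²¹.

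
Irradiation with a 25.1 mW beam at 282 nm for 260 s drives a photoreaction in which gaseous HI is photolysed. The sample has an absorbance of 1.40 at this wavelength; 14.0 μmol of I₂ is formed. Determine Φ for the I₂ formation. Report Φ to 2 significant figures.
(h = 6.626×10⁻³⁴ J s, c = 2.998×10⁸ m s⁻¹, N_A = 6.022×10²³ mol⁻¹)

Product: 14.0 μmol = 1.40×10⁻⁵ mol.
Photon energy at 282 nm: hc/λ = (6.626×10⁻³⁴)(2.998×10⁸)/(282×10⁻⁹) = 7.044×10⁻¹⁹ J.
Energy delivered: (25.1 mW)(260 s) = 6.526 J.
Photons incident: 6.526 / 7.044×10⁻¹⁹ = 9.265×10¹⁸, i.e. 9.265×10¹⁸/6.022×10²³ = 1.539×10⁻⁵ mol.
Fraction absorbed: 1 − 10^(−1.40) = 0.9602.
Photons absorbed: 0.9602 × 1.539×10⁻⁵ = 1.478×10⁻⁵ mol.
Φ = 1.40×10⁻⁵ mol / 1.478×10⁻⁵ mol photons = 0.95.

Φ = 0.95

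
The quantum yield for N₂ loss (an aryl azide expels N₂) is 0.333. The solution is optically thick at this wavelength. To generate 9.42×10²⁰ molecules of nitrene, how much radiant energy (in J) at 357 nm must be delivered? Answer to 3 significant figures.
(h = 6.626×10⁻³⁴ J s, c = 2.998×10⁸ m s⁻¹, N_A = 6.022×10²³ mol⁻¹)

Product: 9.42×10²⁰ / 6.022×10²³ = 0.001564 mol.
Photons that must be absorbed: 0.001564 / 0.333 = 0.004697 mol.
Photon energy: hc/λ = 5.564×10⁻¹⁹ J; per mole, 3.351×10⁵ J mol⁻¹.
Energy required: 0.004697 × 3.351×10⁵ = 1570 J.

1570 J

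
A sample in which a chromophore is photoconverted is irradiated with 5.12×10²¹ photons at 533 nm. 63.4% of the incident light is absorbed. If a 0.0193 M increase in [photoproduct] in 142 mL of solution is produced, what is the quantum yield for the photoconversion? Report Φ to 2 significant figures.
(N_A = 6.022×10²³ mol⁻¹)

Product: (0.0193 M)(0.142 L) = 0.002741 mol.
Moles of photons: 5.12×10²¹ / 6.022×10²³ = 0.008502 mol.
Photons absorbed: 0.634 × 0.008502 = 0.005390 mol.
Φ = 0.002741 mol / 0.005390 mol photons = 0.51.

Φ = 0.51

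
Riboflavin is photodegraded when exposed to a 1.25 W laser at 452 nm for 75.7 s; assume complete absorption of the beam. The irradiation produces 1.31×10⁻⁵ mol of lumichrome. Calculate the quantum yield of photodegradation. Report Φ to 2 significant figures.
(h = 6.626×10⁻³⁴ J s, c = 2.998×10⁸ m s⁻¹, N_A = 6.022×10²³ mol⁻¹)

Photon energy at 452 nm: hc/λ = (6.626×10⁻³⁴)(2.998×10⁸)/(452×10⁻⁹) = 4.395×10⁻¹⁹ J.
Energy delivered: (1.25 W)(75.7 s) = 94.63 J.
Photons incident: 94.63 / 4.395×10⁻¹⁹ = 2.153×10²⁰, i.e. 2.153×10²⁰/6.022×10²³ = 3.575×10⁻⁴ mol.
Φ = 1.31×10⁻⁵ mol / 3.575×10⁻⁴ mol photons = 0.037.

Φ = 0.037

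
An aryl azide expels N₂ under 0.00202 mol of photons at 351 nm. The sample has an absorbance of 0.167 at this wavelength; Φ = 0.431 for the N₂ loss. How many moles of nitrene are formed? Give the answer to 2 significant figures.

2.8×10⁻⁴ mol

Fraction absorbed: 1 − 10^(−0.167) = 0.3192.
Photons absorbed: 0.3192 × 0.00202 = 6.448×10⁻⁴ mol.
Product: Φ × n_abs = 0.431 × 6.448×10⁻⁴ = 2.779×10⁻⁴ mol.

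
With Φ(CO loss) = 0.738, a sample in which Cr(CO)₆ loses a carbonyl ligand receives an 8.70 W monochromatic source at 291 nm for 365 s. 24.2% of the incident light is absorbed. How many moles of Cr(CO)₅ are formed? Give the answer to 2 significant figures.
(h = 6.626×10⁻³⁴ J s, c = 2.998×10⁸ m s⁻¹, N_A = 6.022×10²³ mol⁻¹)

Photon energy at 291 nm: hc/λ = (6.626×10⁻³⁴)(2.998×10⁸)/(291×10⁻⁹) = 6.826×10⁻¹⁹ J.
Energy delivered: (8.70 W)(365 s) = 3175 J.
Photons incident: 3175 / 6.826×10⁻¹⁹ = 4.651×10²¹, i.e. 4.651×10²¹/6.022×10²³ = 0.007723 mol.
Photons absorbed: 0.242 × 0.007723 = 0.001869 mol.
Product: Φ × n_abs = 0.738 × 0.001869 = 0.001379 mol.

0.0014 mol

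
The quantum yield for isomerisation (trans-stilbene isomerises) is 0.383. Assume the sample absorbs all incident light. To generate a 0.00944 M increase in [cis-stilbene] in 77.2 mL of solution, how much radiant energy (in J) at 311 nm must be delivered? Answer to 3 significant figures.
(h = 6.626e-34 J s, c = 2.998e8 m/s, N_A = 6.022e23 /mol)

732 J

Product: (0.00944 M)(0.0772 L) = 7.288e-4 mol.
Photons that must be absorbed: 7.288e-4 / 0.383 = 0.001903 mol.
Photon energy: hc/λ = 6.387e-19 J; per mole, 3.846e5 J mol⁻¹.
Energy required: 0.001903 × 3.846e5 = 732 J.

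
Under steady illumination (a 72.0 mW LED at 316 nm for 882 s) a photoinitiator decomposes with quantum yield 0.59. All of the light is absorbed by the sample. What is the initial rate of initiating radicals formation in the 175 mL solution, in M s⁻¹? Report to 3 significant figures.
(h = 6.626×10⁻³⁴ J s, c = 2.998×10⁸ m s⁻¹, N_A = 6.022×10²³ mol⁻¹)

6.41×10⁻⁷ M s⁻¹

Photon energy at 316 nm: hc/λ = (6.626×10⁻³⁴)(2.998×10⁸)/(316×10⁻⁹) = 6.286×10⁻¹⁹ J.
Energy delivered: (72.0 mW)(882 s) = 63.50 J.
Photons incident: 63.50 / 6.286×10⁻¹⁹ = 1.010×10²⁰, i.e. 1.010×10²⁰/6.022×10²³ = 1.677×10⁻⁴ mol.
Product formed: 0.59 × 1.677×10⁻⁴ = 9.894×10⁻⁵ mol.
Rate: 9.894×10⁻⁵ mol / (882 s × 0.175 L) = 6.41×10⁻⁷ M s⁻¹.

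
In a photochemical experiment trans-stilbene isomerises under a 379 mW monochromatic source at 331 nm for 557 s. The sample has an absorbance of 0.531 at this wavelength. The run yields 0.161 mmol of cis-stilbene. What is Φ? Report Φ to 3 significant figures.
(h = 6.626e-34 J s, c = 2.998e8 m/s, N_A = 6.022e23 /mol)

Φ = 0.391

Product: 0.161 mmol = 1.61e-4 mol.
Photon energy at 331 nm: hc/λ = (6.626e-34)(2.998e8)/(331e-9) = 6.001e-19 J.
Energy delivered: (379 mW)(557 s) = 211.1 J.
Photons incident: 211.1 / 6.001e-19 = 3.518e20, i.e. 3.518e20/6.022e23 = 5.842e-4 mol.
Fraction absorbed: 1 − 10^(−0.531) = 0.7056.
Photons absorbed: 0.7056 × 5.842e-4 = 4.122e-4 mol.
Φ = 1.61e-4 mol / 4.122e-4 mol photons = 0.391.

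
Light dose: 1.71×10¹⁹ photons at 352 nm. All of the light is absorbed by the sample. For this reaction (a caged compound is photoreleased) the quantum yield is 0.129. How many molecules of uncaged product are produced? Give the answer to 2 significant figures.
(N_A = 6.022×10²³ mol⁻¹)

2.2×10¹⁸ molecules

Moles of photons: 1.71×10¹⁹ / 6.022×10²³ = 2.840×10⁻⁵ mol.
Product: Φ × n_abs = 0.129 × 2.840×10⁻⁵ = 3.664×10⁻⁶ mol.
As a count: 3.664×10⁻⁶ × 6.022×10²³ = 2.2×10¹⁸.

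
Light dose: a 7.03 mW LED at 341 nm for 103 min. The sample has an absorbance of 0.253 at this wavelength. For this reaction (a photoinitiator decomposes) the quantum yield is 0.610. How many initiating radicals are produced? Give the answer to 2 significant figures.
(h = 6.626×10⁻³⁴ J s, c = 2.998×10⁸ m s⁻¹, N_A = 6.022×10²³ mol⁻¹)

Photon energy at 341 nm: hc/λ = (6.626×10⁻³⁴)(2.998×10⁸)/(341×10⁻⁹) = 5.825×10⁻¹⁹ J.
Energy delivered: (7.03 mW)(6180 s) = 43.45 J.
Photons incident: 43.45 / 5.825×10⁻¹⁹ = 7.459×10¹⁹, i.e. 7.459×10¹⁹/6.022×10²³ = 1.239×10⁻⁴ mol.
Fraction absorbed: 1 − 10^(−0.253) = 0.4415.
Photons absorbed: 0.4415 × 1.239×10⁻⁴ = 5.470×10⁻⁵ mol.
Product: Φ × n_abs = 0.610 × 5.470×10⁻⁵ = 3.337×10⁻⁵ mol.
As a count: 3.337×10⁻⁵ × 6.022×10²³ = 2.0×10¹⁹.

2.0×10¹⁹ initiating radicals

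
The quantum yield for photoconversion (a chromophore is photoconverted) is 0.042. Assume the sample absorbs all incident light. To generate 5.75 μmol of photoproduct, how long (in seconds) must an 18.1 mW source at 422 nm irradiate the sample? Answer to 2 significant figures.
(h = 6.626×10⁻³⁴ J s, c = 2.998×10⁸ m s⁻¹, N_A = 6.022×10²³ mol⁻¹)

Product: 5.75 μmol = 5.75×10⁻⁶ mol.
Photons that must be absorbed: 5.75×10⁻⁶ / 0.042 = 1.369×10⁻⁴ mol.
Photon energy: hc/λ = 4.707×10⁻¹⁹ J; per mole, 2.835×10⁵ J mol⁻¹.
Energy required: 1.369×10⁻⁴ × 2.835×10⁵ = 38.81 J.
Time: 38.81 J / 0.0181 W = 2100 s.

t ≈ 2100 s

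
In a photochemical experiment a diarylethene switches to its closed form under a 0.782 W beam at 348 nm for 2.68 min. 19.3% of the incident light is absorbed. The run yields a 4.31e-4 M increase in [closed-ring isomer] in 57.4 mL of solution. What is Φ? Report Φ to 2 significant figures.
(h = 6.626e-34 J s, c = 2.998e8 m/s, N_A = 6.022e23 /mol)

Φ = 0.35

Product: (4.31e-4 M)(0.0574 L) = 2.474e-5 mol.
Photon energy at 348 nm: hc/λ = (6.626e-34)(2.998e8)/(348e-9) = 5.708e-19 J.
Energy delivered: (0.782 W)(160.8 s) = 125.7 J.
Photons incident: 125.7 / 5.708e-19 = 2.202e20, i.e. 2.202e20/6.022e23 = 3.657e-4 mol.
Photons absorbed: 0.193 × 3.657e-4 = 7.058e-5 mol.
Φ = 2.474e-5 mol / 7.058e-5 mol photons = 0.35.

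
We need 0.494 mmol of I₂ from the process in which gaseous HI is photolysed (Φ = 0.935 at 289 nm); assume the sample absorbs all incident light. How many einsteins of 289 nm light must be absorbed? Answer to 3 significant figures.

5.28×10⁻⁴ einstein

Product: 0.494 mmol = 4.94×10⁻⁴ mol.
Photons that must be absorbed: 4.94×10⁻⁴ / 0.935 = 5.283×10⁻⁴ mol.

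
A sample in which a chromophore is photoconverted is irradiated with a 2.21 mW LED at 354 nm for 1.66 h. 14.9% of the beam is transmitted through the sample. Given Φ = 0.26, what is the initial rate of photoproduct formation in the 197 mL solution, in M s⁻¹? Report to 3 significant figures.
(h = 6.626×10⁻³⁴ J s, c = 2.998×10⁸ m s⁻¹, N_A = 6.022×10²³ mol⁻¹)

7.35×10⁻⁹ M s⁻¹

Photon energy at 354 nm: hc/λ = (6.626×10⁻³⁴)(2.998×10⁸)/(354×10⁻⁹) = 5.612×10⁻¹⁹ J.
Energy delivered: (2.21 mW)(5976 s) = 13.21 J.
Photons incident: 13.21 / 5.612×10⁻¹⁹ = 2.354×10¹⁹, i.e. 2.354×10¹⁹/6.022×10²³ = 3.909×10⁻⁵ mol.
Fraction absorbed: 1 − 14.9/100 = 0.8510.
Photons absorbed: 0.8510 × 3.909×10⁻⁵ = 3.327×10⁻⁵ mol.
Product formed: 0.26 × 3.327×10⁻⁵ = 8.650×10⁻⁶ mol.
Rate: 8.650×10⁻⁶ mol / (5976 s × 0.197 L) = 7.35×10⁻⁹ M s⁻¹.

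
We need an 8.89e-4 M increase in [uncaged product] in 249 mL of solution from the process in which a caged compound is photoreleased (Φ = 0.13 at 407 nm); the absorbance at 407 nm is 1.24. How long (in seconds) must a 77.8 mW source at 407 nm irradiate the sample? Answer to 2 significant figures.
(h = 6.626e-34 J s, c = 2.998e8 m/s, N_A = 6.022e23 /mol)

t ≈ 6800 s

Product: (8.89e-4 M)(0.249 L) = 2.214e-4 mol.
Photons that must be absorbed: 2.214e-4 / 0.13 = 0.001703 mol.
Fraction absorbed: 1 − 10^(−1.24) = 0.9425.
Incident photons needed: 0.001703 / 0.9425 = 0.001807 mol.
Photon energy: hc/λ = 4.881e-19 J; per mole, 2.939e5 J mol⁻¹.
Energy required: 0.001807 × 2.939e5 = 531.1 J.
Time: 531.1 J / 0.0778 W = 6800 s.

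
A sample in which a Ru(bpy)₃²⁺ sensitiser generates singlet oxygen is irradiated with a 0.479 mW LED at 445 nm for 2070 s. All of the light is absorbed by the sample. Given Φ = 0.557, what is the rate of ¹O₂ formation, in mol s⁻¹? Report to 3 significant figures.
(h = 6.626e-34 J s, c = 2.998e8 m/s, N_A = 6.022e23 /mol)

Photon energy at 445 nm: hc/λ = (6.626e-34)(2.998e8)/(445e-9) = 4.464e-19 J.
Energy delivered: (0.479 mW)(2070 s) = 0.9915 J.
Photons incident: 0.9915 / 4.464e-19 = 2.221e18, i.e. 2.221e18/6.022e23 = 3.688e-6 mol.
Product formed: 0.557 × 3.688e-6 = 2.054e-6 mol.
Rate: 2.054e-6 / 2070 s = 9.92e-10 mol s⁻¹.

9.92e-10 mol s⁻¹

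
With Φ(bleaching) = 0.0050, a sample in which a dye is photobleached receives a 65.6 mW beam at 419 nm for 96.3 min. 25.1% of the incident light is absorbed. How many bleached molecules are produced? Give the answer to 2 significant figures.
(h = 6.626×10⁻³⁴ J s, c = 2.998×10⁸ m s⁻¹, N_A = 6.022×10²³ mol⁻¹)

Photon energy at 419 nm: hc/λ = (6.626×10⁻³⁴)(2.998×10⁸)/(419×10⁻⁹) = 4.741×10⁻¹⁹ J.
Energy delivered: (65.6 mW)(5778 s) = 379.0 J.
Photons incident: 379.0 / 4.741×10⁻¹⁹ = 7.994×10²⁰, i.e. 7.994×10²⁰/6.022×10²³ = 0.001327 mol.
Photons absorbed: 0.251 × 0.001327 = 3.331×10⁻⁴ mol.
Product: Φ × n_abs = 0.0050 × 3.331×10⁻⁴ = 1.666×10⁻⁶ mol.
As a count: 1.666×10⁻⁶ × 6.022×10²³ = 1.0×10¹⁸.

1.0×10¹⁸ bleached molecules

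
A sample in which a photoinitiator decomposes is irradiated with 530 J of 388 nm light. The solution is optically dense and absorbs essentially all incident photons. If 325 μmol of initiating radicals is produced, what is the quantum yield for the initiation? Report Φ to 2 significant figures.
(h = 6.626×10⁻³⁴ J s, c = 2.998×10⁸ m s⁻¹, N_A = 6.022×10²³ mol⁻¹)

Φ = 0.19

Product: 325 μmol = 3.25×10⁻⁴ mol.
Photon energy at 388 nm: hc/λ = (6.626×10⁻³⁴)(2.998×10⁸)/(388×10⁻⁹) = 5.120×10⁻¹⁹ J.
Photons incident: 530 / 5.120×10⁻¹⁹ = 1.035×10²¹, i.e. 1.035×10²¹/6.022×10²³ = 0.001719 mol.
Φ = 3.25×10⁻⁴ mol / 0.001719 mol photons = 0.19.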